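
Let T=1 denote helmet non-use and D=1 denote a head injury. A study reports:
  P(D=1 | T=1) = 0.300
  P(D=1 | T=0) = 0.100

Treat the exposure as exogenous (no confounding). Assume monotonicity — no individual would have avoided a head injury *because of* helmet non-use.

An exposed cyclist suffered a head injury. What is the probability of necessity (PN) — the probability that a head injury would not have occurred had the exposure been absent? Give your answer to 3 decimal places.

Let p₁ = 0.3, p₀ = 0.1.
Under exogeneity and monotonicity, PN = (p₁ − p₀) / p₁.
PN = (0.3 − 0.1) / 0.3 = 0.2 / 0.3 ≈ 0.6667

PN ≈ 0.667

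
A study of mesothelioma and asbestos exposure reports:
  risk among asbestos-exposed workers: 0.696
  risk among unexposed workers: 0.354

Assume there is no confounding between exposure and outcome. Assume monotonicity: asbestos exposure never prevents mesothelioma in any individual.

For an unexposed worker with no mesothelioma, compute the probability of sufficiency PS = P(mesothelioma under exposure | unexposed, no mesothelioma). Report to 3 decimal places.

Let p₁ = 0.696, p₀ = 0.354.
Under exogeneity and monotonicity, PS = (p₁ − p₀) / (1 − p₀).
PS = (0.696 − 0.354) / (1 − 0.354) = 0.342 / 0.646 ≈ 0.5294

PS ≈ 0.529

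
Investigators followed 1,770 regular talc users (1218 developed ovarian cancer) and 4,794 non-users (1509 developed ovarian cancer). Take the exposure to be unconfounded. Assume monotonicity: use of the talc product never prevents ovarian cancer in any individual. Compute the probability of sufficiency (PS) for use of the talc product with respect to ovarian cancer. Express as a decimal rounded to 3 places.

PS ≈ 0.545

p₁ = P(outcome | exposed) = 1218/1770 = 0.68814
p₀ = P(outcome | unexposed) = 1509/4794 = 0.31477
Under exogeneity and monotonicity, PS = (p₁ − p₀) / (1 − p₀).
PS = (0.68814 − 0.31477) / (1 − 0.31477) = 0.37337 / 0.68523 ≈ 0.5449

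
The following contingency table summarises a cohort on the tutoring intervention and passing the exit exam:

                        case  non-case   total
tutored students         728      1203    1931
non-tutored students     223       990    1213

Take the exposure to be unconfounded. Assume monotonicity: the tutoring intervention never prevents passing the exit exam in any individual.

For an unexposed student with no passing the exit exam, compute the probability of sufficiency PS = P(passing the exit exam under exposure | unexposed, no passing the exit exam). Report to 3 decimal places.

PS ≈ 0.237

p₁ = P(outcome | exposed) = 728/1931 = 0.37701
p₀ = P(outcome | unexposed) = 223/1213 = 0.18384
Under exogeneity and monotonicity, PS = (p₁ − p₀)/(1 − p₀).
PS = (0.37701 − 0.18384) / 0.81616 ≈ 0.2367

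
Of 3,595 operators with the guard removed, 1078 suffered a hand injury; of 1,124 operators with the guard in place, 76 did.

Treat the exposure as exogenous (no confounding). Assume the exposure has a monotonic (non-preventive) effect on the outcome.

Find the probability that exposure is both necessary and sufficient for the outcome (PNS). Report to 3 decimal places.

PNS ≈ 0.232

p₁ = P(outcome | exposed) = 1078/3595 = 0.29986
p₀ = P(outcome | unexposed) = 76/1124 = 0.067616
Under exogeneity and monotonicity, PNS = p₁ − p₀.
PNS = 0.29986 − 0.067616 = 0.23225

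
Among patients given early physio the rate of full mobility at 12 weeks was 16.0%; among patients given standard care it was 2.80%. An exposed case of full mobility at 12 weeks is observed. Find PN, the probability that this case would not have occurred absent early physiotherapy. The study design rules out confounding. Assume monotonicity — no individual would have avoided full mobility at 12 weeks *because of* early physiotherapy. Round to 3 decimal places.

p₁ = 0.16, p₀ = 0.028.
Under exogeneity and monotonicity, PN = (p₁ − p₀) / p₁.
PN = (0.16 − 0.028) / 0.16 = 0.132 / 0.16 ≈ 0.8250

PN ≈ 0.825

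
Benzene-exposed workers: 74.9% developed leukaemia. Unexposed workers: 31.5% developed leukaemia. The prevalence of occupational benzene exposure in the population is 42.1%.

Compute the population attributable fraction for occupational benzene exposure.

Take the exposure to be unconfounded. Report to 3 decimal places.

p₁ = 0.749, p₀ = 0.315.
Overall risk P(Y=1) = π·p₁ + (1−π)·p₀ = 0.421×0.749 + 0.579×0.315 = 0.49771.
Under exogeneity, PAF = [P(Y=1) − p₀] / P(Y=1).
PAF = (0.49771 − 0.315) / 0.49771 ≈ 0.3671

PAF ≈ 0.367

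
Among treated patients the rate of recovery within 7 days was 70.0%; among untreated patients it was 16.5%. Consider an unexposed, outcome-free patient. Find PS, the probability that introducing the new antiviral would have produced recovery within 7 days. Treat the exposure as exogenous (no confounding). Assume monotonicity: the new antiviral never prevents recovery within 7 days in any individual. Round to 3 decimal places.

PS ≈ 0.641

p₁ = 0.7, p₀ = 0.165.
Under exogeneity and monotonicity, PS = (p₁ − p₀) / (1 − p₀).
PS = (0.7 − 0.165) / (1 − 0.165) = 0.535 / 0.835 ≈ 0.6407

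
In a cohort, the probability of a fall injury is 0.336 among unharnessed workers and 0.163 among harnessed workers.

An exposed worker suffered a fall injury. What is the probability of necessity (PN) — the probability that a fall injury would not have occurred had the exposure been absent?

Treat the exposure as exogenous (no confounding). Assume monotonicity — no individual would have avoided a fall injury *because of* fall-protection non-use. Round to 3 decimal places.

PN ≈ 0.515

Let p₁ = 0.336, p₀ = 0.163.
Under exogeneity and monotonicity, PN = (p₁ − p₀) / p₁.
PN = (0.336 − 0.163) / 0.336 = 0.173 / 0.336 ≈ 0.5149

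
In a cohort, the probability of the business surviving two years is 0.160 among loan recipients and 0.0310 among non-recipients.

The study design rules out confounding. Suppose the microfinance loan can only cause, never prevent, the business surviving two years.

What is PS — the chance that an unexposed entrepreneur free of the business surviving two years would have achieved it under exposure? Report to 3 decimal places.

PS ≈ 0.133

Let p₁ = 0.16, p₀ = 0.031.
Under exogeneity and monotonicity, PS = (p₁ − p₀) / (1 − p₀).
PS = (0.16 − 0.031) / (1 − 0.031) = 0.129 / 0.969 ≈ 0.1331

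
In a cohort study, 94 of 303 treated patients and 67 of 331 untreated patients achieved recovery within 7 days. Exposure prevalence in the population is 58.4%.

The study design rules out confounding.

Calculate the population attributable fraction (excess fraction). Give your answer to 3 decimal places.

PAF ≈ 0.237

p₁ = P(outcome | exposed) = 94/303 = 0.31023
p₀ = P(outcome | unexposed) = 67/331 = 0.20242
Overall risk P(Y=1) = π·p₁ + (1−π)·p₀ = 0.584×0.31023 + 0.416×0.20242 = 0.26538.
Under exogeneity, PAF = [P(Y=1) − p₀] / P(Y=1).
PAF = (0.26538 − 0.20242) / 0.26538 ≈ 0.2373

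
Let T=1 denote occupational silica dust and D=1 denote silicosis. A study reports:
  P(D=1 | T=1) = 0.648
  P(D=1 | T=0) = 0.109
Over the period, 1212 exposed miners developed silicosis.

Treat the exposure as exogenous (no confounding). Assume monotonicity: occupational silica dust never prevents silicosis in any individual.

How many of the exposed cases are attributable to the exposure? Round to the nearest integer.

Let p₁ = 0.648, p₀ = 0.109.
PN = (p₁ − p₀)/p₁ = (0.648 − 0.109) / 0.648 ≈ 0.83179.
Attributable cases ≈ PN × (exposed cases) = 0.83179 × 1212 ≈ 1008.13.

about 1008 cases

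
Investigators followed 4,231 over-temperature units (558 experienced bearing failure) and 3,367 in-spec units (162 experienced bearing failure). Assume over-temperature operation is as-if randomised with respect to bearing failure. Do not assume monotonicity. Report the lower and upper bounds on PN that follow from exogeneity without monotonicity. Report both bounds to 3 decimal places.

0.635 ≤ PN ≤ 1.000

p₁ = P(outcome | exposed) = 558/4231 = 0.13188
p₀ = P(outcome | unexposed) = 162/3367 = 0.048114
Under exogeneity alone the bounds on PN are max{0,(p₁−p₀)/p₁} ≤ PN ≤ min{1,(1−p₀)/p₁}.
  lower = (p₁ − p₀)/p₁ = 0.08377 / 0.13188 ≈ 0.6352
  upper = min{1, (1 − p₀)/p₁} = 0.95189 / 0.13188 ≈ 7.2176 → capped at 1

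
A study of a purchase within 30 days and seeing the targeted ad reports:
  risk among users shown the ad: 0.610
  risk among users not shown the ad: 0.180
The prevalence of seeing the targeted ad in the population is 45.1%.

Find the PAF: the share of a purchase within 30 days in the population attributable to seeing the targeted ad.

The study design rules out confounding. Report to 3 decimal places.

Let p₁ = 0.61, p₀ = 0.18.
Overall risk P(Y=1) = π·p₁ + (1−π)·p₀ = 0.451×0.61 + 0.549×0.18 = 0.37393.
Under exogeneity, PAF = [P(Y=1) − p₀] / P(Y=1).
PAF = (0.37393 − 0.18) / 0.37393 ≈ 0.5186

PAF ≈ 0.519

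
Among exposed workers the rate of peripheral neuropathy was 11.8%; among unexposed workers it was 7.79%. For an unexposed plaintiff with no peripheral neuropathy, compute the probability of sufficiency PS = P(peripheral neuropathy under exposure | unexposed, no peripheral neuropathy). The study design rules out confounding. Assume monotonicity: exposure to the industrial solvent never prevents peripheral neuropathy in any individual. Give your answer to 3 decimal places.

p₁ = 0.118, p₀ = 0.0779.
Under exogeneity and monotonicity, PS = (p₁ − p₀) / (1 − p₀).
PS = (0.118 − 0.0779) / (1 − 0.0779) = 0.0401 / 0.9221 ≈ 0.0435

PS ≈ 0.043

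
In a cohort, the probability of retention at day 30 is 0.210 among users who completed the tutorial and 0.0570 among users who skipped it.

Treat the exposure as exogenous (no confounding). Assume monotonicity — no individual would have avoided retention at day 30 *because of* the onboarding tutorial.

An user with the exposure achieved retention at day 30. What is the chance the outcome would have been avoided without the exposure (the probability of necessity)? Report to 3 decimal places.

PN ≈ 0.729

Let p₁ = 0.21, p₀ = 0.057.
Under exogeneity and monotonicity, PN = (p₁ − p₀) / p₁.
PN = (0.21 − 0.057) / 0.21 = 0.153 / 0.21 ≈ 0.7286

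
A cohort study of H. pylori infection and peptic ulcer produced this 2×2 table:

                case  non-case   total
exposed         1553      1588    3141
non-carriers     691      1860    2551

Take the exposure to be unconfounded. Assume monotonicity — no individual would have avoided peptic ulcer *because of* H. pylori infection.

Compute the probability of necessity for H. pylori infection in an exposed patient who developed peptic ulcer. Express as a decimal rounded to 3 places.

PN ≈ 0.452

p₁ = P(outcome | exposed) = 1553/3141 = 0.49443
p₀ = P(outcome | unexposed) = 691/2551 = 0.27087
Under exogeneity and monotonicity, PN = (p₁ − p₀) / p₁.
PN = (0.49443 − 0.27087) / 0.49443 = 0.22355 / 0.49443 ≈ 0.4521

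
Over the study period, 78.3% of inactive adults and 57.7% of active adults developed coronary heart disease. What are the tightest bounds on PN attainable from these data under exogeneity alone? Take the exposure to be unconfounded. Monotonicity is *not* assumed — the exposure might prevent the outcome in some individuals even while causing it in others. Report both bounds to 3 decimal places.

p₁ = 0.783, p₀ = 0.577.
Under exogeneity alone the bounds on PN are max{0,(p₁−p₀)/p₁} ≤ PN ≤ min{1,(1−p₀)/p₁}.
  lower = (p₁ − p₀)/p₁ = 0.206 / 0.783 ≈ 0.2631
  upper = min{1, (1 − p₀)/p₁} = 0.423 / 0.783 ≈ 0.5402

0.263 ≤ PN ≤ 0.540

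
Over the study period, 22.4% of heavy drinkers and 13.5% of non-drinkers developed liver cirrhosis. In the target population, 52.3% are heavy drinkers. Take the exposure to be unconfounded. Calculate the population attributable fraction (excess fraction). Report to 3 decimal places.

PAF ≈ 0.256

p₁ = 0.224, p₀ = 0.135.
Overall risk P(Y=1) = π·p₁ + (1−π)·p₀ = 0.523×0.224 + 0.477×0.135 = 0.18155.
Under exogeneity, PAF = [P(Y=1) − p₀] / P(Y=1).
PAF = (0.18155 − 0.135) / 0.18155 ≈ 0.2564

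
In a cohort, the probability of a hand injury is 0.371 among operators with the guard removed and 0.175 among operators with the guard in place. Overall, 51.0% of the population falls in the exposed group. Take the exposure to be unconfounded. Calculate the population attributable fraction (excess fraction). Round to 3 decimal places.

Let p₁ = 0.371, p₀ = 0.175.
Overall risk P(Y=1) = π·p₁ + (1−π)·p₀ = 0.51×0.371 + 0.49×0.175 = 0.27496.
Under exogeneity, PAF = [P(Y=1) − p₀] / P(Y=1).
PAF = (0.27496 − 0.175) / 0.27496 ≈ 0.3635

PAF ≈ 0.364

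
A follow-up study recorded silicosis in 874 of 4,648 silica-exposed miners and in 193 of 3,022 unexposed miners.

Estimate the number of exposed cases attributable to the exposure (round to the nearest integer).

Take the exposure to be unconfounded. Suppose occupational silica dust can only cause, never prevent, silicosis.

about 577 cases

p₁ = P(outcome | exposed) = 874/4648 = 0.18804
p₀ = P(outcome | unexposed) = 193/3022 = 0.063865
PN = (p₁ − p₀)/p₁ = (0.18804 − 0.063865) / 0.18804 ≈ 0.66036.
Attributable cases ≈ PN × (exposed cases) = 0.66036 × 874 ≈ 577.16.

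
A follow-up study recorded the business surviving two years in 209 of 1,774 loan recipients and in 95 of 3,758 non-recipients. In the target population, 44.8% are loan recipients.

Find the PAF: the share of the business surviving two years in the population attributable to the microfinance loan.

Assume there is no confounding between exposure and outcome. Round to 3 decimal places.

PAF ≈ 0.621

p₁ = P(outcome | exposed) = 209/1774 = 0.11781
p₀ = P(outcome | unexposed) = 95/3758 = 0.025279
Overall risk P(Y=1) = π·p₁ + (1−π)·p₀ = 0.448×0.11781 + 0.552×0.025279 = 0.066734.
Under exogeneity, PAF = [P(Y=1) − p₀] / P(Y=1).
PAF = (0.066734 − 0.025279) / 0.066734 ≈ 0.6212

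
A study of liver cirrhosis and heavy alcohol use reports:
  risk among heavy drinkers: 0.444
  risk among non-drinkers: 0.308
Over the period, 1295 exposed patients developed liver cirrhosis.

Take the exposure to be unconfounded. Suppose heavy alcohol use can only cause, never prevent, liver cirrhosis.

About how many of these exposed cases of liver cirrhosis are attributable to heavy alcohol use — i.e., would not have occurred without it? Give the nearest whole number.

Let p₁ = 0.444, p₀ = 0.308.
PN = (p₁ − p₀)/p₁ = (0.444 − 0.308) / 0.444 ≈ 0.30631.
Attributable cases ≈ PN × (exposed cases) = 0.30631 × 1295 ≈ 396.67.

about 397 cases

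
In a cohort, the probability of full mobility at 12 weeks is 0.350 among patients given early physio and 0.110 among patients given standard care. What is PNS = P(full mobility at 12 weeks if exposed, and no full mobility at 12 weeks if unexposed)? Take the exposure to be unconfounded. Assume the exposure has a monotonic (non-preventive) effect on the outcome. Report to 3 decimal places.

PNS ≈ 0.240

Let p₁ = 0.35, p₀ = 0.11.
Under exogeneity and monotonicity, PNS = p₁ − p₀.
PNS = 0.35 − 0.11 = 0.24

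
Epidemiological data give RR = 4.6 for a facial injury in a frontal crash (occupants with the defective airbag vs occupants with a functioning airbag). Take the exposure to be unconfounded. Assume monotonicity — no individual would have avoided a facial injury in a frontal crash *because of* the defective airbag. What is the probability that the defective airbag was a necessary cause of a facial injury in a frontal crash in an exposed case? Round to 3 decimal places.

Under exogeneity and monotonicity, PN = (RR − 1) / RR = 1 − 1/RR.
PN = (4.6 − 1) / 4.6 = 3.6 / 4.6 ≈ 0.7826

PN ≈ 0.783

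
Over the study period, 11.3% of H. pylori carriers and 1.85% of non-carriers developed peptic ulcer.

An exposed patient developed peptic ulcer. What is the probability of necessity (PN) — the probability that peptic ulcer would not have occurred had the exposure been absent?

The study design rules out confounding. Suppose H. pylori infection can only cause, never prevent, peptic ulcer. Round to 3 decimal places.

p₁ = 0.113, p₀ = 0.0185.
Under exogeneity and monotonicity, PN = (p₁ − p₀) / p₁.
PN = (0.113 − 0.0185) / 0.113 = 0.0945 / 0.113 ≈ 0.8363

PN ≈ 0.836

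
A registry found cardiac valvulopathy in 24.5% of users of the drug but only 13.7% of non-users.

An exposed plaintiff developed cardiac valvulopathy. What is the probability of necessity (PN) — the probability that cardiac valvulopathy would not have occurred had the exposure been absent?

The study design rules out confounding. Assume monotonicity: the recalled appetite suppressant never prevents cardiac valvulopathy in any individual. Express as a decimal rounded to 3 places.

p₁ = 0.245, p₀ = 0.137.
Under exogeneity and monotonicity, PN = (p₁ − p₀) / p₁.
PN = (0.245 − 0.137) / 0.245 = 0.108 / 0.245 ≈ 0.4408

PN ≈ 0.441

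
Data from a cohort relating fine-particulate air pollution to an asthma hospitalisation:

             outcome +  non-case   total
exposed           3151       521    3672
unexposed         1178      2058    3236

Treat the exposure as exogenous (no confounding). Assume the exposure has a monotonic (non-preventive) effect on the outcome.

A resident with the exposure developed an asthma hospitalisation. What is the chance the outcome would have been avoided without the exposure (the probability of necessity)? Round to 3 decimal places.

p₁ = P(outcome | exposed) = 3151/3672 = 0.85812
p₀ = P(outcome | unexposed) = 1178/3236 = 0.36403
Under exogeneity and monotonicity, PN = (p₁ − p₀)/p₁.
PN = (0.85812 − 0.36403) / 0.85812 ≈ 0.5758

PN ≈ 0.576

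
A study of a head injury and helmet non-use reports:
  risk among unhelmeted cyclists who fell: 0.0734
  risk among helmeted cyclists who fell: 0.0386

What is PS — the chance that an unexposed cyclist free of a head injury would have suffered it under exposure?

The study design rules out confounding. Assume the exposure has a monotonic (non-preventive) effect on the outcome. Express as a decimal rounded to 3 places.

Let p₁ = 0.0734, p₀ = 0.0386.
Under exogeneity and monotonicity, PS = (p₁ − p₀) / (1 − p₀).
PS = (0.0734 − 0.0386) / (1 − 0.0386) = 0.0348 / 0.9614 ≈ 0.0362

PS ≈ 0.036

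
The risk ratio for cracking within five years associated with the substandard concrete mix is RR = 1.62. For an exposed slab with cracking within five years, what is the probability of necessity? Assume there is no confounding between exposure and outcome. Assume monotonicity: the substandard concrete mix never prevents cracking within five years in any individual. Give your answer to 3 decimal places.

PN ≈ 0.383

Under exogeneity and monotonicity, PN = (RR − 1) / RR = 1 − 1/RR.
PN = (1.62 − 1) / 1.62 = 0.62 / 1.62 ≈ 0.3827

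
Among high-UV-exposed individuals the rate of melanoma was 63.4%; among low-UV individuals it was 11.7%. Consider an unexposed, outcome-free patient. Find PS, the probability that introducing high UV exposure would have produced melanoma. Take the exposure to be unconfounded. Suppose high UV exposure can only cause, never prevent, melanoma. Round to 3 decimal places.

PS ≈ 0.586

p₁ = 0.634, p₀ = 0.117.
Under exogeneity and monotonicity, PS = (p₁ − p₀) / (1 − p₀).
PS = (0.634 − 0.117) / (1 − 0.117) = 0.517 / 0.883 ≈ 0.5855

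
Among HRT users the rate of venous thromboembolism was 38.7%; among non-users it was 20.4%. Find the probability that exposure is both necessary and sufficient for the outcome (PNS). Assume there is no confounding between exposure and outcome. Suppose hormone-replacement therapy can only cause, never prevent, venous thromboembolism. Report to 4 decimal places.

p₁ = 0.387, p₀ = 0.204.
Under exogeneity and monotonicity, PNS = p₁ − p₀.
PNS = 0.387 − 0.204 = 0.183

PNS ≈ 0.1830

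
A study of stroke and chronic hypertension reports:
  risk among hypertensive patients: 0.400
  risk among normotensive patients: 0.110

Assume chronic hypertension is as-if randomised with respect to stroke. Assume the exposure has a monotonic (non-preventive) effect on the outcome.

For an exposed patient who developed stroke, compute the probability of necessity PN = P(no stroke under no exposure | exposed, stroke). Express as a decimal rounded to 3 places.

Let p₁ = 0.4, p₀ = 0.11.
Under exogeneity and monotonicity, PN = (p₁ − p₀) / p₁.
PN = (0.4 − 0.11) / 0.4 = 0.29 / 0.4 ≈ 0.7250

PN ≈ 0.725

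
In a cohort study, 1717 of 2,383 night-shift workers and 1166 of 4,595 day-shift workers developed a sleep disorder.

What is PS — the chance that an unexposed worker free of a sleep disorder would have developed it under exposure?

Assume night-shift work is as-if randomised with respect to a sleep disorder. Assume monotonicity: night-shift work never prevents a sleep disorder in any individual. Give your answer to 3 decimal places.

PS ≈ 0.625

p₁ = P(outcome | exposed) = 1717/2383 = 0.72052
p₀ = P(outcome | unexposed) = 1166/4595 = 0.25375
Under exogeneity and monotonicity, PS = (p₁ − p₀) / (1 − p₀).
PS = (0.72052 − 0.25375) / (1 − 0.25375) = 0.46677 / 0.74625 ≈ 0.6255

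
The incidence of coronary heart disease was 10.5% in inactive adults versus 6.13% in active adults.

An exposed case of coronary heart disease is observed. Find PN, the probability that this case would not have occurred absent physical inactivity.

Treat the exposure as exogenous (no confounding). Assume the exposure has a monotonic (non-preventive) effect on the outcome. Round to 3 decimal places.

PN ≈ 0.416

p₁ = 0.105, p₀ = 0.0613.
Under exogeneity and monotonicity, PN = (p₁ − p₀) / p₁.
PN = (0.105 − 0.0613) / 0.105 = 0.0437 / 0.105 ≈ 0.4162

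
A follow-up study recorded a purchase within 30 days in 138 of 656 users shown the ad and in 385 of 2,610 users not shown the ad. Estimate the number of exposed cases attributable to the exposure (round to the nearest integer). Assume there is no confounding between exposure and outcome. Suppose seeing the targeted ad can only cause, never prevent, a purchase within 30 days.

about 41 cases

p₁ = P(outcome | exposed) = 138/656 = 0.21037
p₀ = P(outcome | unexposed) = 385/2610 = 0.14751
PN = (p₁ − p₀)/p₁ = (0.21037 − 0.14751) / 0.21037 ≈ 0.29880.
Attributable cases ≈ PN × (exposed cases) = 0.29880 × 138 ≈ 41.23.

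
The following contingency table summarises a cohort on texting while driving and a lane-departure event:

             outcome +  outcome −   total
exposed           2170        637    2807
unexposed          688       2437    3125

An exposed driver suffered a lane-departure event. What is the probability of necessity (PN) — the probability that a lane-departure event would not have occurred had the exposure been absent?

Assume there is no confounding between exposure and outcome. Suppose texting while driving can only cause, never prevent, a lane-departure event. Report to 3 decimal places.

PN ≈ 0.715

p₁ = P(outcome | exposed) = 2170/2807 = 0.77307
p₀ = P(outcome | unexposed) = 688/3125 = 0.22016
Under exogeneity and monotonicity, PN = (p₁ − p₀) / p₁.
PN = (0.77307 − 0.22016) / 0.77307 = 0.55291 / 0.77307 ≈ 0.7152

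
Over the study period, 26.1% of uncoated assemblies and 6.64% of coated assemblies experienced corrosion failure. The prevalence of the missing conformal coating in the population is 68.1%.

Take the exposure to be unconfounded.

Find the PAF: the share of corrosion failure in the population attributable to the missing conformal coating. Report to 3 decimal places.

PAF ≈ 0.666

p₁ = 0.261, p₀ = 0.0664.
Overall risk P(Y=1) = π·p₁ + (1−π)·p₀ = 0.681×0.261 + 0.319×0.0664 = 0.19892.
Under exogeneity, PAF = [P(Y=1) − p₀] / P(Y=1).
PAF = (0.19892 − 0.0664) / 0.19892 ≈ 0.6662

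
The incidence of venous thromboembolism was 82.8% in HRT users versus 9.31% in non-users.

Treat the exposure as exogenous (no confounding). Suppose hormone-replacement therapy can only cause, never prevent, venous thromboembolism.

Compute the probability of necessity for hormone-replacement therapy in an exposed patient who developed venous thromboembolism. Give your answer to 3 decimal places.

p₁ = 0.828, p₀ = 0.0931.
Under exogeneity and monotonicity, PN = (p₁ − p₀) / p₁.
PN = (0.828 − 0.0931) / 0.828 = 0.7349 / 0.828 ≈ 0.8876

PN ≈ 0.888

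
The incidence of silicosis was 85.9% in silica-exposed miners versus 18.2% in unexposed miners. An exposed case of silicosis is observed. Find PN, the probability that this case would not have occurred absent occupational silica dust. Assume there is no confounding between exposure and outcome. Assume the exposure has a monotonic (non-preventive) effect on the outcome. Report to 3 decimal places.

p₁ = 0.859, p₀ = 0.182.
Under exogeneity and monotonicity, PN = (p₁ − p₀) / p₁.
PN = (0.859 − 0.182) / 0.859 = 0.677 / 0.859 ≈ 0.7881

PN ≈ 0.788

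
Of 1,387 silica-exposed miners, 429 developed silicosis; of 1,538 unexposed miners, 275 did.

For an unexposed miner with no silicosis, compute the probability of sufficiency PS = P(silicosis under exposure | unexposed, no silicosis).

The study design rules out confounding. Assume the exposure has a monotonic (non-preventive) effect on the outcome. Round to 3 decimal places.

PS ≈ 0.159

p₁ = P(outcome | exposed) = 429/1387 = 0.3093
p₀ = P(outcome | unexposed) = 275/1538 = 0.1788
Under exogeneity and monotonicity, PS = (p₁ − p₀) / (1 − p₀).
PS = (0.3093 − 0.1788) / (1 − 0.1788) = 0.1305 / 0.8212 ≈ 0.1589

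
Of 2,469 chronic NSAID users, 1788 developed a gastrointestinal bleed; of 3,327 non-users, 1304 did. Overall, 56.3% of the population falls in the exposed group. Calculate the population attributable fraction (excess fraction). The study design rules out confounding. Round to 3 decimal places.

PAF ≈ 0.323

p₁ = P(outcome | exposed) = 1788/2469 = 0.72418
p₀ = P(outcome | unexposed) = 1304/3327 = 0.39194
Overall risk P(Y=1) = π·p₁ + (1−π)·p₀ = 0.563×0.72418 + 0.437×0.39194 = 0.57899.
Under exogeneity, PAF = [P(Y=1) − p₀] / P(Y=1).
PAF = (0.57899 − 0.39194) / 0.57899 ≈ 0.3231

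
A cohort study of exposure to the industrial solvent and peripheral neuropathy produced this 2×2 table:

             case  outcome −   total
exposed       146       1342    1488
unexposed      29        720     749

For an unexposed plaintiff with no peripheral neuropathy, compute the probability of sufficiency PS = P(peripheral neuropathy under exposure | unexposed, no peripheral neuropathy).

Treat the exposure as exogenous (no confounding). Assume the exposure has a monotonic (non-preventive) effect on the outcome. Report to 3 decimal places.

p₁ = P(outcome | exposed) = 146/1488 = 0.098118
p₀ = P(outcome | unexposed) = 29/749 = 0.038718
Under exogeneity and monotonicity, PS = (p₁ − p₀) / (1 − p₀).
PS = (0.098118 − 0.038718) / (1 − 0.038718) = 0.0594 / 0.96128 ≈ 0.0618

PS ≈ 0.062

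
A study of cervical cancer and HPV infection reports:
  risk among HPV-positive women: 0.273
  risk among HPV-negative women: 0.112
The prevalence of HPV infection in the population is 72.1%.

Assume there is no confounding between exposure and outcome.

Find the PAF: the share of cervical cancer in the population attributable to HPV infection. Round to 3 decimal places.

Let p₁ = 0.273, p₀ = 0.112.
Overall risk P(Y=1) = π·p₁ + (1−π)·p₀ = 0.721×0.273 + 0.279×0.112 = 0.22808.
Under exogeneity, PAF = [P(Y=1) − p₀] / P(Y=1).
PAF = (0.22808 − 0.112) / 0.22808 ≈ 0.5089

PAF ≈ 0.509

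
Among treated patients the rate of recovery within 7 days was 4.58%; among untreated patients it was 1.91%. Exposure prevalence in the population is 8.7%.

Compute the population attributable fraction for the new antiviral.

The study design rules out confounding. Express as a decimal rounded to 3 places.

PAF ≈ 0.108

p₁ = 0.0458, p₀ = 0.0191.
Overall risk P(Y=1) = π·p₁ + (1−π)·p₀ = 0.087×0.0458 + 0.913×0.0191 = 0.021423.
Under exogeneity, PAF = [P(Y=1) − p₀] / P(Y=1).
PAF = (0.021423 − 0.0191) / 0.021423 ≈ 0.1084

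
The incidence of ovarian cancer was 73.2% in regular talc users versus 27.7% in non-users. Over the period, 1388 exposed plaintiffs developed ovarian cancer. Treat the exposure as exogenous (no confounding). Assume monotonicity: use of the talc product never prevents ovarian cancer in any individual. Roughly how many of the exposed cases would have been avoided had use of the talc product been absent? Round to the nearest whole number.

p₁ = 0.732, p₀ = 0.277.
PN = (p₁ − p₀)/p₁ = (0.732 − 0.277) / 0.732 ≈ 0.62158.
Attributable cases ≈ PN × (exposed cases) = 0.62158 × 1388 ≈ 862.76.

about 863 cases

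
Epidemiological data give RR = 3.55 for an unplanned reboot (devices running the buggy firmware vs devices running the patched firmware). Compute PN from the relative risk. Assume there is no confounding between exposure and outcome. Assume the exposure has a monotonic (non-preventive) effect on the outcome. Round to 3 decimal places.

Under exogeneity and monotonicity, PN = (RR − 1) / RR = 1 − 1/RR.
PN = (3.55 − 1) / 3.55 = 2.55 / 3.55 ≈ 0.7183

PN ≈ 0.718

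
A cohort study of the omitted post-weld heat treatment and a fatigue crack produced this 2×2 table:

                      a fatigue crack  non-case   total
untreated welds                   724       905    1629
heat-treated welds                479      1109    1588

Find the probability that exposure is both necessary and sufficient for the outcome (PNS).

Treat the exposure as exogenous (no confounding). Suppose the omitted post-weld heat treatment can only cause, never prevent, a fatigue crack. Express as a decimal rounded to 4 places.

PNS ≈ 0.1428

p₁ = P(outcome | exposed) = 724/1629 = 0.44444
p₀ = P(outcome | unexposed) = 479/1588 = 0.30164
Under exogeneity and monotonicity, PNS = p₁ − p₀.
PNS = 0.44444 − 0.30164 = 0.14281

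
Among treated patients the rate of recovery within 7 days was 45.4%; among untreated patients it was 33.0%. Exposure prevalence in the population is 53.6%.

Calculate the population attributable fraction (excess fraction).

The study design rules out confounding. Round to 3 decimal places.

p₁ = 0.454, p₀ = 0.33.
Overall risk P(Y=1) = π·p₁ + (1−π)·p₀ = 0.536×0.454 + 0.464×0.33 = 0.39646.
Under exogeneity, PAF = [P(Y=1) − p₀] / P(Y=1).
PAF = (0.39646 − 0.33) / 0.39646 ≈ 0.1676

PAF ≈ 0.168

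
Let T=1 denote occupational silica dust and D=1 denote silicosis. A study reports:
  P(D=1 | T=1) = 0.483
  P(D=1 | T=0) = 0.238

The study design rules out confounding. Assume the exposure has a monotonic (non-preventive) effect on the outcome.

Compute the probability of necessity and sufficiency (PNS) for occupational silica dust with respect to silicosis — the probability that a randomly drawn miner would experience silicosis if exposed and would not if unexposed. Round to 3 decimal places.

PNS ≈ 0.245

Let p₁ = 0.483, p₀ = 0.238.
Under exogeneity and monotonicity, PNS = p₁ − p₀.
PNS = 0.483 − 0.238 = 0.245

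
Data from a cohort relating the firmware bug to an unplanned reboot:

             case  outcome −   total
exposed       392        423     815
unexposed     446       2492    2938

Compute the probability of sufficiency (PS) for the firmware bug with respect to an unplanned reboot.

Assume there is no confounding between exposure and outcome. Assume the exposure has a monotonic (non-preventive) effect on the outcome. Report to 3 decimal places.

PS ≈ 0.388

p₁ = P(outcome | exposed) = 392/815 = 0.48098
p₀ = P(outcome | unexposed) = 446/2938 = 0.1518
Under exogeneity and monotonicity, PS = (p₁ − p₀)/(1 − p₀).
PS = (0.48098 − 0.1518) / 0.8482 ≈ 0.3881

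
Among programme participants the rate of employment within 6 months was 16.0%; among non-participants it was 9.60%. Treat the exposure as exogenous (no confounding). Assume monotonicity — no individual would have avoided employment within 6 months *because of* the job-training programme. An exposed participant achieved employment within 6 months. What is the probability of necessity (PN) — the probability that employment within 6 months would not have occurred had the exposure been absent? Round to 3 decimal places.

PN ≈ 0.400

p₁ = 0.16, p₀ = 0.096.
Under exogeneity and monotonicity, PN = (p₁ − p₀) / p₁.
PN = (0.16 − 0.096) / 0.16 = 0.064 / 0.16 ≈ 0.4000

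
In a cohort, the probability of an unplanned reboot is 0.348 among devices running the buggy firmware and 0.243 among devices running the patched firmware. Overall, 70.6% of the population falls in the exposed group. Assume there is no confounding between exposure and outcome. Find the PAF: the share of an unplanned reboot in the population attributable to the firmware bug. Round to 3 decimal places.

PAF ≈ 0.234

Let p₁ = 0.348, p₀ = 0.243.
Overall risk P(Y=1) = π·p₁ + (1−π)·p₀ = 0.706×0.348 + 0.294×0.243 = 0.31713.
Under exogeneity, PAF = [P(Y=1) − p₀] / P(Y=1).
PAF = (0.31713 − 0.243) / 0.31713 ≈ 0.2338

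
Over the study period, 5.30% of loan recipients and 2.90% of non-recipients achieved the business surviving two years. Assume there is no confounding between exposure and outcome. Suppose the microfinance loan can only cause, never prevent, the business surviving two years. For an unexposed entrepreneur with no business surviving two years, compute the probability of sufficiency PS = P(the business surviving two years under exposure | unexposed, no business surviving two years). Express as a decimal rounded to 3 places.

PS ≈ 0.025

p₁ = 0.053, p₀ = 0.029.
Under exogeneity and monotonicity, PS = (p₁ − p₀) / (1 − p₀).
PS = (0.053 − 0.029) / (1 − 0.029) = 0.024 / 0.971 ≈ 0.0247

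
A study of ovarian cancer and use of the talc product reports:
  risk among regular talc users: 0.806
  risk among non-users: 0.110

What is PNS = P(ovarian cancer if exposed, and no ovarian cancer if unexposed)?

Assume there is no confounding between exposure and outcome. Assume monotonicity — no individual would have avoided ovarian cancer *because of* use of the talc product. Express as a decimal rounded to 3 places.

PNS ≈ 0.696

Let p₁ = 0.806, p₀ = 0.11.
Under exogeneity and monotonicity, PNS = p₁ − p₀.
PNS = 0.806 − 0.11 = 0.696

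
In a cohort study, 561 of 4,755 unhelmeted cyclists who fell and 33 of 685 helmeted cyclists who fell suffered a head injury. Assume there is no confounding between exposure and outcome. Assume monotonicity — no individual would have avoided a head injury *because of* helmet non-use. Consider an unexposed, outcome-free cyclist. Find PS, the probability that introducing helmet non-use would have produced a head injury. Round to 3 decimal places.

PS ≈ 0.073

p₁ = P(outcome | exposed) = 561/4755 = 0.11798
p₀ = P(outcome | unexposed) = 33/685 = 0.048175
Under exogeneity and monotonicity, PS = (p₁ − p₀) / (1 − p₀).
PS = (0.11798 − 0.048175) / (1 − 0.048175) = 0.069806 / 0.95182 ≈ 0.0733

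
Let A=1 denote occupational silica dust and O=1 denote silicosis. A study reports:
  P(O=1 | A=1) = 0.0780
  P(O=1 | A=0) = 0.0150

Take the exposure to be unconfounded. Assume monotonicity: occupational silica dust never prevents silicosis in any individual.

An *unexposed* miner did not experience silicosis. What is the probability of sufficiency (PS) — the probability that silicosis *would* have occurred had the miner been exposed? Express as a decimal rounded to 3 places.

Let p₁ = 0.078, p₀ = 0.015.
Under exogeneity and monotonicity, PS = (p₁ − p₀) / (1 − p₀).
PS = (0.078 − 0.015) / (1 − 0.015) = 0.063 / 0.985 ≈ 0.0640

PS ≈ 0.064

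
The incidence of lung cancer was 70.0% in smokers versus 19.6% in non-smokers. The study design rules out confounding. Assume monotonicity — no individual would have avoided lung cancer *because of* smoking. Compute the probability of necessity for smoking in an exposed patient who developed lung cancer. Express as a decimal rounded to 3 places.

PN ≈ 0.720

p₁ = 0.7, p₀ = 0.196.
Under exogeneity and monotonicity, PN = (p₁ − p₀) / p₁.
PN = (0.7 − 0.196) / 0.7 = 0.504 / 0.7 ≈ 0.7200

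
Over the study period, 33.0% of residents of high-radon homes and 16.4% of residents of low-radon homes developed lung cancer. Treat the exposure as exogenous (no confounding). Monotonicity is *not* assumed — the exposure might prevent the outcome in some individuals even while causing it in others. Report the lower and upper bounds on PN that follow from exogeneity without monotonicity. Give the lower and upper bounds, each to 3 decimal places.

0.503 ≤ PN ≤ 1.000

p₁ = 0.33, p₀ = 0.164.
Under exogeneity alone the bounds on PN are max{0,(p₁−p₀)/p₁} ≤ PN ≤ min{1,(1−p₀)/p₁}.
  lower = (p₁ − p₀)/p₁ = 0.166 / 0.33 ≈ 0.5030
  upper = min{1, (1 − p₀)/p₁} = 0.836 / 0.33 ≈ 2.5333 → capped at 1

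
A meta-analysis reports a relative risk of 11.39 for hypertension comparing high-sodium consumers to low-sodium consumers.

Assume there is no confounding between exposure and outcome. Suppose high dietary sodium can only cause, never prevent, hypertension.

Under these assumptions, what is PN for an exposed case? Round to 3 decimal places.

Under exogeneity and monotonicity, PN = (RR − 1) / RR = 1 − 1/RR.
PN = (11.39 − 1) / 11.39 = 10.39 / 11.39 ≈ 0.9122

PN ≈ 0.912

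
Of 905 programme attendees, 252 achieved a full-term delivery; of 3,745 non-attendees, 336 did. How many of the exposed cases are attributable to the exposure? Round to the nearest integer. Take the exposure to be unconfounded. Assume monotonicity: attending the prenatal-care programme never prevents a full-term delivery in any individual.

p₁ = P(outcome | exposed) = 252/905 = 0.27845
p₀ = P(outcome | unexposed) = 336/3745 = 0.08972
PN = (p₁ − p₀)/p₁ = (0.27845 − 0.08972) / 0.27845 ≈ 0.67779.
Attributable cases ≈ PN × (exposed cases) = 0.67779 × 252 ≈ 170.80.

about 171 cases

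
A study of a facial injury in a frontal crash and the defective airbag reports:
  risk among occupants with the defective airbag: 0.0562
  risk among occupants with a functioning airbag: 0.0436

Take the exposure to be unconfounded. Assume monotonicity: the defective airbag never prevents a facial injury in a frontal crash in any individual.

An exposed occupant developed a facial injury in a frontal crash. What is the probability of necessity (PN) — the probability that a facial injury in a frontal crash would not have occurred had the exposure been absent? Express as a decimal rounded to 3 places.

PN ≈ 0.224

Let p₁ = 0.0562, p₀ = 0.0436.
Under exogeneity and monotonicity, PN = (p₁ − p₀) / p₁.
PN = (0.0562 − 0.0436) / 0.0562 = 0.0126 / 0.0562 ≈ 0.2242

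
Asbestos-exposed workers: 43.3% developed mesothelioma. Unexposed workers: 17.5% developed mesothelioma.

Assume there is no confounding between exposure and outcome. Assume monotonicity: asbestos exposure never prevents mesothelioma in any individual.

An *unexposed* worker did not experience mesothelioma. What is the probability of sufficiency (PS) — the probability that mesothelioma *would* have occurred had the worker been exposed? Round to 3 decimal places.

p₁ = 0.433, p₀ = 0.175.
Under exogeneity and monotonicity, PS = (p₁ − p₀) / (1 − p₀).
PS = (0.433 − 0.175) / (1 − 0.175) = 0.258 / 0.825 ≈ 0.3127

PS ≈ 0.313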